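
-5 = -5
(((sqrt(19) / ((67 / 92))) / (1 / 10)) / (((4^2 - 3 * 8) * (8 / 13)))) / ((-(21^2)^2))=1495 * sqrt(19) / 104241816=0.00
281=281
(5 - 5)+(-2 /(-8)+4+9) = 53 /4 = 13.25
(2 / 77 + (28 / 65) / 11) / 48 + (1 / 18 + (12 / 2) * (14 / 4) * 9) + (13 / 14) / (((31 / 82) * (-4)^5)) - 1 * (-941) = 1615874532257 / 1429908480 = 1130.05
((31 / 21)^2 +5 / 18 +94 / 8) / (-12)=-25061 / 21168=-1.18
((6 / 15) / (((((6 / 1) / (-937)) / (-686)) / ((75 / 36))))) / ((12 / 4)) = 1606955 / 54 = 29758.43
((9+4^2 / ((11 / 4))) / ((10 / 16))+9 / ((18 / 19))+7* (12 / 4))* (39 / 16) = 132.13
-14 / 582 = -7 / 291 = -0.02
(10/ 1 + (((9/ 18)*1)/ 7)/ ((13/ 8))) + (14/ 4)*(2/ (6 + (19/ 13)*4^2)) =357429/ 34762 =10.28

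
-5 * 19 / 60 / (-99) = 19 / 1188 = 0.02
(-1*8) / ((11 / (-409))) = 3272 / 11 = 297.45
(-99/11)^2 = 81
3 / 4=0.75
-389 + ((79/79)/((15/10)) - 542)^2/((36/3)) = 648841/27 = 24031.15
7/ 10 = 0.70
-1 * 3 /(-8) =0.38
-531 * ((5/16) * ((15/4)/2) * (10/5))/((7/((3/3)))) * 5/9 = -22125/448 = -49.39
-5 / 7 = -0.71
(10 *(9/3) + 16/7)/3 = 226/21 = 10.76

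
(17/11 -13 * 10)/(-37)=1413/407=3.47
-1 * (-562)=562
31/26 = 1.19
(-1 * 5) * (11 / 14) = -55 / 14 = -3.93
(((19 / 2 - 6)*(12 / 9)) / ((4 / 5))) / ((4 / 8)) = 35 / 3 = 11.67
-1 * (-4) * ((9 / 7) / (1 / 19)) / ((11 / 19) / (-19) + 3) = 61731 / 1876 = 32.91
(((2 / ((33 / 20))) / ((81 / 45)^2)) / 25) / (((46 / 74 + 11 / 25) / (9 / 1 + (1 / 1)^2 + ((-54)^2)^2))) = 14300611000 / 119313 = 119857.95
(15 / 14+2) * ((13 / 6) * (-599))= -334841 / 84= -3986.20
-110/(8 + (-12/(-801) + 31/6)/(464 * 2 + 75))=-13.74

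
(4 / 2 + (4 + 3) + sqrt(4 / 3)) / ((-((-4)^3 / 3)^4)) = -0.00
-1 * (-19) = 19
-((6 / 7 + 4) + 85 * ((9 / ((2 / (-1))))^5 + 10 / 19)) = 667337873 / 4256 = 156799.31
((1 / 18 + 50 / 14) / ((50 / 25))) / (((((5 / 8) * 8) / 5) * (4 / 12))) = 457 / 84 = 5.44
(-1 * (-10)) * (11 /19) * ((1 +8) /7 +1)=1760 /133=13.23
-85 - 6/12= -171/2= -85.50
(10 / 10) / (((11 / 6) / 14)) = 84 / 11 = 7.64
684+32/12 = 2060/3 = 686.67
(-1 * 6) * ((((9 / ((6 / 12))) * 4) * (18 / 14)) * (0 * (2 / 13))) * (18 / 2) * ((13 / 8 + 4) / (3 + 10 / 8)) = 0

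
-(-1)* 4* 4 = 16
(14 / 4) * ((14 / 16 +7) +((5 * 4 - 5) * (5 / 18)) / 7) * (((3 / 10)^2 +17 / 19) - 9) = -21670867 / 91200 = -237.62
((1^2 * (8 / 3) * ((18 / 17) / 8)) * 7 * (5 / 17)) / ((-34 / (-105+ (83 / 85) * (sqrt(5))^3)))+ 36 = 187893 / 4913 - 8715 * sqrt(5) / 83521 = 38.01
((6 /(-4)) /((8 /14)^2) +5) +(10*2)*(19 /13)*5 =60969 /416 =146.56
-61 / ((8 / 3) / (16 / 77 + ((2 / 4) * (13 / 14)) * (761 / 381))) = -8125627 / 312928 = -25.97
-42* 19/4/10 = -399/20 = -19.95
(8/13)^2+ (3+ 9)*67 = 135940/169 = 804.38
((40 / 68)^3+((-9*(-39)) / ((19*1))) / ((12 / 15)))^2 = 75660683839225 / 139418598544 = 542.69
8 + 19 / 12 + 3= 151 / 12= 12.58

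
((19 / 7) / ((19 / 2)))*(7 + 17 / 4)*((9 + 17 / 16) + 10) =14445 / 224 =64.49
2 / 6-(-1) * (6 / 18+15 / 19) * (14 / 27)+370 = 570839 / 1539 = 370.92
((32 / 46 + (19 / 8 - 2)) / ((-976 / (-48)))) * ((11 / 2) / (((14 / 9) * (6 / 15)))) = 292545 / 628544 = 0.47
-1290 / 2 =-645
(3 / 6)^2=1 / 4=0.25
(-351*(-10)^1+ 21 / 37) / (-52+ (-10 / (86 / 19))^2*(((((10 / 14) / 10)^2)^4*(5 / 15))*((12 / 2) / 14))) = -827021961240030976 / 12250196344714889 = -67.51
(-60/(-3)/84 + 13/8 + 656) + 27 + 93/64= 922409/1344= 686.32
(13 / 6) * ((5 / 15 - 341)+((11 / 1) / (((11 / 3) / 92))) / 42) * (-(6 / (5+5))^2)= 45604 / 175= 260.59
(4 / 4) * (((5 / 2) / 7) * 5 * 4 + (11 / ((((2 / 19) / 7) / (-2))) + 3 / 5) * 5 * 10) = -511790 / 7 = -73112.86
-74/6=-37/3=-12.33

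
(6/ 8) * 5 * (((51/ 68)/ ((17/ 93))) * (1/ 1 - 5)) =-4185/ 68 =-61.54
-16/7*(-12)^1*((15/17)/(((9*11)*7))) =320/9163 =0.03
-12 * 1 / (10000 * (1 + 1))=-3 / 5000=-0.00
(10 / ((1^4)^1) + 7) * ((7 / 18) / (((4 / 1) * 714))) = 1 / 432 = 0.00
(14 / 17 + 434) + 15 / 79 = 584223 / 1343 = 435.01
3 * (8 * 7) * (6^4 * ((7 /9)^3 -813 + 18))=-518973952 /3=-172991317.33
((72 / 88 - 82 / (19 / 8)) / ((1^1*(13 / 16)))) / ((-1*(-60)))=-5636 / 8151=-0.69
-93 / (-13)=93 / 13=7.15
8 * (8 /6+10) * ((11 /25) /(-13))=-2992 /975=-3.07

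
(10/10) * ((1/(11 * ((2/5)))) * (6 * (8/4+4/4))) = 4.09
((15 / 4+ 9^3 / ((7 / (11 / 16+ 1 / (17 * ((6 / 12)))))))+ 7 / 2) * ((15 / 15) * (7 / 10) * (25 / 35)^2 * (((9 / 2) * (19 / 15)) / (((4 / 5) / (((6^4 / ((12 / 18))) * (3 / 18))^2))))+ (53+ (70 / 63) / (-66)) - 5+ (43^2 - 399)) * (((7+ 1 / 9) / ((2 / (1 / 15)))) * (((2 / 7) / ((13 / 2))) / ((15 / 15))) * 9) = 154991104344256 / 67540473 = 2294788.55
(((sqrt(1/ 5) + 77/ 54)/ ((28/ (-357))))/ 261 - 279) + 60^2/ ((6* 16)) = -4539577/ 18792 - 17* sqrt(5)/ 1740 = -241.59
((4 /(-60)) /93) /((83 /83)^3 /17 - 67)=17 /1587510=0.00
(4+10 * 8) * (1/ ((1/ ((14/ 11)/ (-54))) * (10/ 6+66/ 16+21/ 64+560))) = -12544/ 3586935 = -0.00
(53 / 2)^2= 2809 / 4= 702.25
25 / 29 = 0.86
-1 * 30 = -30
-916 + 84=-832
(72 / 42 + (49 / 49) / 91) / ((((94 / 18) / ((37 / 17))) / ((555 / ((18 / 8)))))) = 12895980 / 72709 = 177.36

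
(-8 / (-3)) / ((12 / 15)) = 3.33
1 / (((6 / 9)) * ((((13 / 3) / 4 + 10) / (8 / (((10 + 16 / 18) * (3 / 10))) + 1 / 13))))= 28962 / 84721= 0.34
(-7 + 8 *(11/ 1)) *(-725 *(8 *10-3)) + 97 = -4521728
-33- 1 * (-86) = 53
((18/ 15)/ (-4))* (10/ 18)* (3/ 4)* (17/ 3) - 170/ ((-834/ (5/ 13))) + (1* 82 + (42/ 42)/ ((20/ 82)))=18533329/ 216840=85.47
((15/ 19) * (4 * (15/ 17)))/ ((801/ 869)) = 86900/ 28747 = 3.02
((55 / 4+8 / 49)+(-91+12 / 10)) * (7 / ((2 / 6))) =-223107 / 140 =-1593.62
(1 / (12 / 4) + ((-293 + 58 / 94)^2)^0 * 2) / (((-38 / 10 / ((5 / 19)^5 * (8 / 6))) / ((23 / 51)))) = -10062500 / 21594059379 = -0.00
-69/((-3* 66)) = 23/66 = 0.35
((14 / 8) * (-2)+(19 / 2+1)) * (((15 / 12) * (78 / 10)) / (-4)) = -273 / 16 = -17.06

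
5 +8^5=32773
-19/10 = -1.90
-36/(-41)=36/41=0.88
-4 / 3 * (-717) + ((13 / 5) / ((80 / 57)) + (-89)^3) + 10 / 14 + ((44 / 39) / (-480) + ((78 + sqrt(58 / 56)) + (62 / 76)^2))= -83249505280751 / 118263600 + sqrt(203) / 14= -703930.75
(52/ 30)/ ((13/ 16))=32/ 15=2.13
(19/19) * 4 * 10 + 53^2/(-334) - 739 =-236275/334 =-707.41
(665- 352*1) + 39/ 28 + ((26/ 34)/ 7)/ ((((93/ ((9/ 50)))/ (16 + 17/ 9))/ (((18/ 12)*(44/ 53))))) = 6147006917/ 19551700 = 314.40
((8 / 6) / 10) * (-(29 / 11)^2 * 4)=-6728 / 1815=-3.71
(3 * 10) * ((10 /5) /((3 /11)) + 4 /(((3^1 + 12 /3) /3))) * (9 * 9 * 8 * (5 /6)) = 1026000 /7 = 146571.43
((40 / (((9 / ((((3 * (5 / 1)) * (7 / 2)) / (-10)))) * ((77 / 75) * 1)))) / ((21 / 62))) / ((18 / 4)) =-31000 / 2079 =-14.91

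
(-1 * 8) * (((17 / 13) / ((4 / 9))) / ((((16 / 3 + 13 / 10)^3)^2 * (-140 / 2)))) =22307400000 / 5651449494490891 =0.00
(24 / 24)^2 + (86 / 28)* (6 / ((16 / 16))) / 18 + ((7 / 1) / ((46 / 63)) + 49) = 29275 / 483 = 60.61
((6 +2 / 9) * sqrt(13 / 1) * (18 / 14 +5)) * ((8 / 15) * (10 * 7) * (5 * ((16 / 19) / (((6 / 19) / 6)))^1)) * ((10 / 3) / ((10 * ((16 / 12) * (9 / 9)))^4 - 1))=31539200 * sqrt(13) / 2559919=44.42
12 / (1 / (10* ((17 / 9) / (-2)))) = -340 / 3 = -113.33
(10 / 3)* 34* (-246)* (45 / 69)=-418200 / 23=-18182.61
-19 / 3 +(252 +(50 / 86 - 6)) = 30992 / 129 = 240.25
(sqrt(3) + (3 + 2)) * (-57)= -383.73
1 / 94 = 0.01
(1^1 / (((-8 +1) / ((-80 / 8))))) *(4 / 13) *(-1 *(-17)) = 680 / 91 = 7.47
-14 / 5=-2.80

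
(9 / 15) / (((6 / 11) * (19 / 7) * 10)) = 77 / 1900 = 0.04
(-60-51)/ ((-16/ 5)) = 555/ 16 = 34.69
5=5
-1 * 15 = -15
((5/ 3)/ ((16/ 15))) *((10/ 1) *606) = 37875/ 4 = 9468.75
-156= -156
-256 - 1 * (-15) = -241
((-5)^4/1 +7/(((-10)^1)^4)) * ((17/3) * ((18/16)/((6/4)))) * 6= 318750357/20000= 15937.52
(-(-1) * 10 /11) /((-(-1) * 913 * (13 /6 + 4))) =60 /371591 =0.00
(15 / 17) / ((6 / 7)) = 35 / 34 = 1.03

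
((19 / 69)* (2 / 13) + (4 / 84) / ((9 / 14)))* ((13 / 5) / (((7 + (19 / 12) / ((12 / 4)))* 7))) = 752 / 130893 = 0.01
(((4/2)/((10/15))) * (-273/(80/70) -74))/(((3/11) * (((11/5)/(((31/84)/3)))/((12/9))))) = -387965/1512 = -256.59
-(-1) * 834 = 834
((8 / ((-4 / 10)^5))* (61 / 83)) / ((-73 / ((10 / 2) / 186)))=0.21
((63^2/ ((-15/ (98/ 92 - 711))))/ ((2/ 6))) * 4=259231266/ 115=2254184.92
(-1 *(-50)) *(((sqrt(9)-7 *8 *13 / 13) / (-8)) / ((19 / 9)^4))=8693325 / 521284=16.68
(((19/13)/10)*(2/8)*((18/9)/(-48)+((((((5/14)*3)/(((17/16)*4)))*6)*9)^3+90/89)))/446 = 13277717051807/64215073292160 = 0.21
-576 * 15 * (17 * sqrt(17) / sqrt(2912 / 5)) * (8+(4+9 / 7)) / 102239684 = -426870 * sqrt(15470) / 16281669677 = -0.00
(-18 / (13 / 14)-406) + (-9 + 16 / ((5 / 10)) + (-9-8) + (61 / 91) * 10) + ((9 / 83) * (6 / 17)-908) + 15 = -167645873 / 128401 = -1305.64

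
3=3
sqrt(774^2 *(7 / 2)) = 387 *sqrt(14) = 1448.02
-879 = -879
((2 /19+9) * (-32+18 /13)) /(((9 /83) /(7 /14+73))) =-140014609 /741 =-188953.59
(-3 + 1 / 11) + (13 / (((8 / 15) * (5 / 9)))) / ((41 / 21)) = 70585 / 3608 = 19.56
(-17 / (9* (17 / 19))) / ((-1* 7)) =19 / 63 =0.30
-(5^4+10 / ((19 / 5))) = -11925 / 19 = -627.63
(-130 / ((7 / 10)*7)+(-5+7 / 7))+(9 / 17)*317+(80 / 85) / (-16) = 114316 / 833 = 137.23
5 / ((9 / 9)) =5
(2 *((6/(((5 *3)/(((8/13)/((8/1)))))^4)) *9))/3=4/160655625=0.00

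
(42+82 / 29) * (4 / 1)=5200 / 29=179.31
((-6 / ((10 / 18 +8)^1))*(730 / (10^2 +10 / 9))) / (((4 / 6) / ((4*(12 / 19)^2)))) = -30652992 / 2529527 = -12.12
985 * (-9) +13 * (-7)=-8956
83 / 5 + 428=2223 / 5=444.60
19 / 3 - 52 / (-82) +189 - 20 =175.97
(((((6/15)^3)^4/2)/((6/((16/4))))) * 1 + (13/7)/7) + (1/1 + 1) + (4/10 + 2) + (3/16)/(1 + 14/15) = 79303364611031/16652343750000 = 4.76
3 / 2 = 1.50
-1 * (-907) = 907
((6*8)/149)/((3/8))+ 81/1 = 12197/149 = 81.86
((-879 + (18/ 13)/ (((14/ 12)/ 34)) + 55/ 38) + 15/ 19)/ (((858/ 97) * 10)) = -280554167/ 29669640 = -9.46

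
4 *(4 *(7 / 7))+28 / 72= 295 / 18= 16.39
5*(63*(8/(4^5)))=315/128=2.46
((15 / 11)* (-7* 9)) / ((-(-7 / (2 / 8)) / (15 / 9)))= -225 / 44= -5.11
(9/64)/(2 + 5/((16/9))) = 9/308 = 0.03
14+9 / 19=275 / 19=14.47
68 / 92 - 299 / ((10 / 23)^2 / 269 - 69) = 1145521350 / 225829387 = 5.07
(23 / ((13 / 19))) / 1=437 / 13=33.62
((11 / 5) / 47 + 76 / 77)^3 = 6546549239243 / 5924828207375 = 1.10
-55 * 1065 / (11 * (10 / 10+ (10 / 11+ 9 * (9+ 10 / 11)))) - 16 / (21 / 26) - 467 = -545.27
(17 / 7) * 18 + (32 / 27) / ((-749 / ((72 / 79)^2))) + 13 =56.71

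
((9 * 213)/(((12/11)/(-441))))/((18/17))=-5855157/8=-731894.62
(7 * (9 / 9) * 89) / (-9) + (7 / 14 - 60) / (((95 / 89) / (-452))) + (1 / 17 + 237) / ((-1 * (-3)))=366358003 / 14535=25205.23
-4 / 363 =-0.01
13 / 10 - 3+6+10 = 143 / 10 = 14.30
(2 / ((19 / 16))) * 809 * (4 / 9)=103552 / 171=605.57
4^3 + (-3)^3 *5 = -71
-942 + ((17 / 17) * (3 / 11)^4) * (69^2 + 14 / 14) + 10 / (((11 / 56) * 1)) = -12660740 / 14641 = -864.75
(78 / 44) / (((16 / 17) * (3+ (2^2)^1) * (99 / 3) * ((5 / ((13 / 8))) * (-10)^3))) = -2873 / 1084160000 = -0.00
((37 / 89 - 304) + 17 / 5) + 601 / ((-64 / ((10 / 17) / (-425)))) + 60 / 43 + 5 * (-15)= -66143566821 / 176960480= -373.78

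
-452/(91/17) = -7684/91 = -84.44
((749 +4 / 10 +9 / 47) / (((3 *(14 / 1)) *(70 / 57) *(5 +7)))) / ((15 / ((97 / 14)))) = 54108637 / 96726000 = 0.56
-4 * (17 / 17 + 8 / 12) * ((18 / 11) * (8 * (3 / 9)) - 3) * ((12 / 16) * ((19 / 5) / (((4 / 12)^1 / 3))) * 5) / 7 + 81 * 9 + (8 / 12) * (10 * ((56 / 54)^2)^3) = 51077330680996 / 89494132959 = 570.73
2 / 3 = 0.67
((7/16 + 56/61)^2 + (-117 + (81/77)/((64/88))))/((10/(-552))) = 52320120021/8335040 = 6277.13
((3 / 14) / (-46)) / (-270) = 1 / 57960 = 0.00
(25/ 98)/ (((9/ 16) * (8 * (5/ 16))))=80/ 441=0.18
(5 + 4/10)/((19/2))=54/95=0.57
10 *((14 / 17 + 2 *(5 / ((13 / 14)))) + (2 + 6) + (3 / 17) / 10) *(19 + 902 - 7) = 39611846 / 221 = 179239.12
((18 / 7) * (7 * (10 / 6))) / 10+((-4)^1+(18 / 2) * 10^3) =8999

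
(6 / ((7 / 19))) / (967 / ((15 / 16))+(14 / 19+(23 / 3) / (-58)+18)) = 209380 / 13500417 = 0.02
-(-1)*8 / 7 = 8 / 7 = 1.14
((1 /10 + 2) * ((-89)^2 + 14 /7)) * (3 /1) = 499149 /10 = 49914.90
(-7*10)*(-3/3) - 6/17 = 1184/17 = 69.65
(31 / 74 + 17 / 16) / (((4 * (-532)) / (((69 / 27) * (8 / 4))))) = -20171 / 5668992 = -0.00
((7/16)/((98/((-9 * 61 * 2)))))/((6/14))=-183/16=-11.44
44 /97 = 0.45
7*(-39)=-273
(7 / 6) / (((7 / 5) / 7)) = 5.83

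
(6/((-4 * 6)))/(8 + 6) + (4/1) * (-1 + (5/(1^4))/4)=55/56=0.98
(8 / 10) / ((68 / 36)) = 36 / 85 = 0.42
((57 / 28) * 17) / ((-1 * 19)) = -51 / 28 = -1.82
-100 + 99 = -1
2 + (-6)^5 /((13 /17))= -132166 /13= -10166.62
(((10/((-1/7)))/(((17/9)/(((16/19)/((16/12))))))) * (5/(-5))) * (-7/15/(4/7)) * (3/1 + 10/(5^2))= -6174/95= -64.99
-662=-662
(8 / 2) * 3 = 12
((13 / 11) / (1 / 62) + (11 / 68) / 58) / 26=3178985 / 1127984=2.82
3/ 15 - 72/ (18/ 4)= -79/ 5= -15.80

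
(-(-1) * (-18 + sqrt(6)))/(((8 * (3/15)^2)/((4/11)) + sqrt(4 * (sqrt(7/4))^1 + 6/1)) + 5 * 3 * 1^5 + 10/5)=-(18 - sqrt(6))/(sqrt(2 * sqrt(7) + 6) + 447/25)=-0.73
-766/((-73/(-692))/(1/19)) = -382.17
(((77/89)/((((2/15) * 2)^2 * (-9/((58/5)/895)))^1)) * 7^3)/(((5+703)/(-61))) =46721059/90233184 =0.52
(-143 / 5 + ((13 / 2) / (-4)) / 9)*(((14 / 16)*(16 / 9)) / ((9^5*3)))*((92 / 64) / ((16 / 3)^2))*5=-1668121 / 26121388032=-0.00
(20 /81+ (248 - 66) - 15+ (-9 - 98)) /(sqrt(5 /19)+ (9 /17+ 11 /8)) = 3265969280 /95746779 - 90260480 * sqrt(95) /95746779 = 24.92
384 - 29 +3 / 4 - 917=-2245 / 4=-561.25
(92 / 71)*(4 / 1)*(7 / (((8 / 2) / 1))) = 644 / 71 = 9.07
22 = 22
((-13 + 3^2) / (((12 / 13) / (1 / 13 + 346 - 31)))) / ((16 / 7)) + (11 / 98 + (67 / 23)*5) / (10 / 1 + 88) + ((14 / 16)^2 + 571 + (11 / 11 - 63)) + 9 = -831450971 / 10602816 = -78.42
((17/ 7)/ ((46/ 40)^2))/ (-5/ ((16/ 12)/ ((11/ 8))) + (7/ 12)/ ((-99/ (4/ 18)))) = -0.36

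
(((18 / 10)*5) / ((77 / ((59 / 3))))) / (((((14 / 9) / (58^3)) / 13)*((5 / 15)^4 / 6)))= 981859581144 / 539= 1821631875.96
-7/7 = -1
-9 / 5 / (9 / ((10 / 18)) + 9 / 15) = -3 / 28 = -0.11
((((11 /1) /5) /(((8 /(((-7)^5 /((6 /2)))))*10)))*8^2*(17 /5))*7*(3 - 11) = 704011616 /375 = 1877364.31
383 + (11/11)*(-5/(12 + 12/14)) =6887/18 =382.61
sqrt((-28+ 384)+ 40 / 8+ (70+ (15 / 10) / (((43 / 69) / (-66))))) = sqrt(503186) / 43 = 16.50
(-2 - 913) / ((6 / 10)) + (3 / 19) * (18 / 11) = -318671 / 209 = -1524.74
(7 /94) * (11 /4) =77 /376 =0.20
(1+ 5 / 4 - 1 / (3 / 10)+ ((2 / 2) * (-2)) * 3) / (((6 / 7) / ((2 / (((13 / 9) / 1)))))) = -595 / 52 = -11.44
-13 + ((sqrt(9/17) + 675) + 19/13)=664.19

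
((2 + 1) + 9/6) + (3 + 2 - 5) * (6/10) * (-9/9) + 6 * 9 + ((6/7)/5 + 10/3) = 13021/210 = 62.00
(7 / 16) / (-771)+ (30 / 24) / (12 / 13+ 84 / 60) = 1001243 / 1862736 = 0.54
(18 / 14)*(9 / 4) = 81 / 28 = 2.89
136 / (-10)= -68 / 5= -13.60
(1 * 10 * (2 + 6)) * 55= 4400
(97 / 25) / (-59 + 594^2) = 97 / 8819425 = 0.00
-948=-948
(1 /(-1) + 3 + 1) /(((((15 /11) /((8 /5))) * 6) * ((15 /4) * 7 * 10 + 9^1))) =88 /40725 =0.00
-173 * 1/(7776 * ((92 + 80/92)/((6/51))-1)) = -3979/141002208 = -0.00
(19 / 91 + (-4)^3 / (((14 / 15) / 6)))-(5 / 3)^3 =-1021742 / 2457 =-415.85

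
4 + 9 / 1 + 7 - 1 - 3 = 16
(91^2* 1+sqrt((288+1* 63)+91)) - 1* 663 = sqrt(442)+7618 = 7639.02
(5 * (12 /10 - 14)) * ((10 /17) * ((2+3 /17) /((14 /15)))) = -177600 /2023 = -87.79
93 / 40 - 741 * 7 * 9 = -1867227 / 40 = -46680.68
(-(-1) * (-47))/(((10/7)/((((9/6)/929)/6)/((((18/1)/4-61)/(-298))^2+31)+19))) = -64021070850751/102417279850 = -625.10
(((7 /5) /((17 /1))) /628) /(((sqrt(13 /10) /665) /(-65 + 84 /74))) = -129409*sqrt(130) /302068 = -4.88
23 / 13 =1.77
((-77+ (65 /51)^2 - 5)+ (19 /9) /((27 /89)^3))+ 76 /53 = -9035003348 /2713360599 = -3.33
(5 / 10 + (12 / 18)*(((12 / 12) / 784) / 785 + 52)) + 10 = 45.17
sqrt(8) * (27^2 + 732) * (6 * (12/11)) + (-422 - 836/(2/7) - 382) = 23317.99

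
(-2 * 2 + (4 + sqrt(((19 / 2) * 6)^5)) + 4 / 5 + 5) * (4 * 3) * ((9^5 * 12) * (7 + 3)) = 493177248 + 276264289440 * sqrt(57) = 2086242822897.72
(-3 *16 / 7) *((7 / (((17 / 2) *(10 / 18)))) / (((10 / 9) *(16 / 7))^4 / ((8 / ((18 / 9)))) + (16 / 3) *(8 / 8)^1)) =-0.65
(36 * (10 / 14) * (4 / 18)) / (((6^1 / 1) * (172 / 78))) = 130 / 301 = 0.43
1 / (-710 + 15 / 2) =-2 / 1405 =-0.00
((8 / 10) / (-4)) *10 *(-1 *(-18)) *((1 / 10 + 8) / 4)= -729 / 10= -72.90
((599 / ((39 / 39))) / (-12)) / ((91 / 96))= -4792 / 91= -52.66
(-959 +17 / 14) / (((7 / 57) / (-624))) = 238465656 / 49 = 4866646.04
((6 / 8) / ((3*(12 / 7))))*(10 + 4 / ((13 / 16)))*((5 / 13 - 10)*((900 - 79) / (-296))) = 69682375 / 1200576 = 58.04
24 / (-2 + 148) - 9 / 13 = -501 / 949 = -0.53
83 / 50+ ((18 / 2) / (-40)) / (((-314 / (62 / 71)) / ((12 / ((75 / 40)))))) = 927433 / 557350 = 1.66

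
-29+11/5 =-134/5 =-26.80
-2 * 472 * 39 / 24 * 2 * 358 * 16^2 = -281176064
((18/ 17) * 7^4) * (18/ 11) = 777924/ 187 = 4160.02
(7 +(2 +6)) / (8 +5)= 15 / 13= 1.15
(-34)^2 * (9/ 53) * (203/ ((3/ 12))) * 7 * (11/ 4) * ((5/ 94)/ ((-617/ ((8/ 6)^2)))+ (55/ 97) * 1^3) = 259307699997500/ 149083859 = 1739341.21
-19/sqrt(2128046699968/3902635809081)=-37534671*sqrt(7)/3859576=-25.73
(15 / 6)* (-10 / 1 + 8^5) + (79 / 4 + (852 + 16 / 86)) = 14235913 / 172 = 82766.94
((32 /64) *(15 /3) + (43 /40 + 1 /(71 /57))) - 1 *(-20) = 69233 /2840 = 24.38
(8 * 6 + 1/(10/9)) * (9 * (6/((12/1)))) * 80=17604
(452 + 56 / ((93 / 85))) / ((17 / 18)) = 280776 / 527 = 532.78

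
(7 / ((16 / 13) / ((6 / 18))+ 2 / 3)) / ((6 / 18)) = 819 / 170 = 4.82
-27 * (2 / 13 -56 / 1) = 19602 / 13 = 1507.85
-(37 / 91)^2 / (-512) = 1369 / 4239872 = 0.00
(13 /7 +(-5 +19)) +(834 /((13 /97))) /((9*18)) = 133342 /2457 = 54.27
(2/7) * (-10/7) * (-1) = 20/49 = 0.41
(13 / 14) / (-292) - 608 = -2485517 / 4088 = -608.00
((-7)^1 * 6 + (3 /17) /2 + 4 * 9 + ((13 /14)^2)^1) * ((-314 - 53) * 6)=18524325 /1666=11119.04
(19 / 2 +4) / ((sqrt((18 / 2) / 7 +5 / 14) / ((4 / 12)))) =9 * sqrt(322) / 46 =3.51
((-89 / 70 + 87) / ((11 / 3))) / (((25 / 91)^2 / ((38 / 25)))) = 404653431 / 859375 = 470.87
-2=-2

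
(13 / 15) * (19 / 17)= 247 / 255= 0.97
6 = 6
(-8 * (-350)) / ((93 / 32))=89600 / 93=963.44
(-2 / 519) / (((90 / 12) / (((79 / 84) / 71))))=-79 / 11607435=-0.00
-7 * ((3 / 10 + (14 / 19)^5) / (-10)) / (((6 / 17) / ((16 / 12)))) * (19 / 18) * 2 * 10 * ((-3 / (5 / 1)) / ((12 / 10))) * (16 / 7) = -33.00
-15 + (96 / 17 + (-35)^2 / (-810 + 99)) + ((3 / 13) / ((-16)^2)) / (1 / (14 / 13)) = -2895708541 / 261465984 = -11.07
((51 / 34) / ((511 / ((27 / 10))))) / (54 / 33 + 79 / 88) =0.00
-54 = -54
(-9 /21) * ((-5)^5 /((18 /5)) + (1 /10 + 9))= 38653 /105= 368.12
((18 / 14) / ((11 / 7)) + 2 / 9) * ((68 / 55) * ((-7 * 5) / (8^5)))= -12257 / 8921088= -0.00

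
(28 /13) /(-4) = -7 /13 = -0.54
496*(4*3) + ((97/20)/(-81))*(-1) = 5952.06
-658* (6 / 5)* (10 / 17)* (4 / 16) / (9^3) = -658 / 4131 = -0.16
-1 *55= -55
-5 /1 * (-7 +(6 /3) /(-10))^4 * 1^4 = -1679616 /125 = -13436.93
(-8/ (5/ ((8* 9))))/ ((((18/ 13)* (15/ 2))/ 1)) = -832/ 75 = -11.09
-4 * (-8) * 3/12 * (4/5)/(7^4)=0.00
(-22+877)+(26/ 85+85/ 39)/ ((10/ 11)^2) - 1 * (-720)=523109419/ 331500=1578.01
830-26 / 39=2488 / 3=829.33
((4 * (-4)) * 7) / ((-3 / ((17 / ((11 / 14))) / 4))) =6664 / 33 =201.94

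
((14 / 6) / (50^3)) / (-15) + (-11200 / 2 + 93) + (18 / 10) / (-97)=-3004767000679 / 545625000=-5507.02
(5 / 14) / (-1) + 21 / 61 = -11 / 854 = -0.01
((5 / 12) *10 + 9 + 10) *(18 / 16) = 417 / 16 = 26.06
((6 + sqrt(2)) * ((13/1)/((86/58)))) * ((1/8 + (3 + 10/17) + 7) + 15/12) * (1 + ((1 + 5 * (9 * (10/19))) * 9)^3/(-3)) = -11532271265758659/5013929 - 3844090421919553 * sqrt(2)/10027858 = -2842173008.55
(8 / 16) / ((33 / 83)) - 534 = -35161 / 66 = -532.74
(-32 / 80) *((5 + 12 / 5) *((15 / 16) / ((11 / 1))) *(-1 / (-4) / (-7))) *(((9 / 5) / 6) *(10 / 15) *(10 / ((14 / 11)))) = 111 / 7840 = 0.01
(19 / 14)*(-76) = -722 / 7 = -103.14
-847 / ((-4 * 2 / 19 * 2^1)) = 16093 / 16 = 1005.81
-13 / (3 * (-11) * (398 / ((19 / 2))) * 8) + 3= 630679 / 210144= 3.00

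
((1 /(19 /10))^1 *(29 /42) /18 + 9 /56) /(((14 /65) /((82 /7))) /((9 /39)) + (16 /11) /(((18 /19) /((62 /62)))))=11719235 /104624184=0.11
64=64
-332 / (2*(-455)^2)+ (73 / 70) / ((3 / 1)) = 430799 / 1242150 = 0.35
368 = 368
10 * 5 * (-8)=-400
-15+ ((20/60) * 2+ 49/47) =-1874/141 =-13.29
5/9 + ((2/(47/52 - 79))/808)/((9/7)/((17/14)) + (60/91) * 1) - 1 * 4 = -11265542359/3270623814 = -3.44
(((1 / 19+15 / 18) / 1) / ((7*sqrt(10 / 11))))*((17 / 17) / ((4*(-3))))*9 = -0.10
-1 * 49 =-49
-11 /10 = -1.10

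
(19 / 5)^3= 6859 / 125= 54.87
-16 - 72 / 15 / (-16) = -157 / 10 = -15.70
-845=-845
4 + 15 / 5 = 7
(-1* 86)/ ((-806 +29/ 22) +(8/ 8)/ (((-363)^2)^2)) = 2986447930092/ 27943492445251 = 0.11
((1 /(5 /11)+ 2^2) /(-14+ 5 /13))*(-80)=6448 /177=36.43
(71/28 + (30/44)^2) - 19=-16.00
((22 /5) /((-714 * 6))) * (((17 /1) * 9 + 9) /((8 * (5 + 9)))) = -99 /66640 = -0.00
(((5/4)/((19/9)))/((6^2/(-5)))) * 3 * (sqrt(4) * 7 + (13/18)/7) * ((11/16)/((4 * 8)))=-488675/6537216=-0.07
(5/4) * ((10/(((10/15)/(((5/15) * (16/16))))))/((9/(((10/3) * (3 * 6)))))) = 125/3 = 41.67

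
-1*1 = -1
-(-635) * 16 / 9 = 10160 / 9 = 1128.89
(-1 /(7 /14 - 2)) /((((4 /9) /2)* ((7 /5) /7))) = 15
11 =11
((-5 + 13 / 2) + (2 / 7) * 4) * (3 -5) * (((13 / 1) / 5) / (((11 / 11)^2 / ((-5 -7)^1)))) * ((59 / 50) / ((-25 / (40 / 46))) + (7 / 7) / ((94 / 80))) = 631768488 / 4729375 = 133.58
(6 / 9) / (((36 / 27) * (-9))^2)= 1 / 216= 0.00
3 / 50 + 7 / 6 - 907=-905.77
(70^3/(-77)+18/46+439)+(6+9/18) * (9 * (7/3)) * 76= 1608788/253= 6358.85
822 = 822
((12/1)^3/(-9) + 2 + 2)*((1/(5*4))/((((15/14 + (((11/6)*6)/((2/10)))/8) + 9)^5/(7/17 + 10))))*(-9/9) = 4581537644544/65425942533278665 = 0.00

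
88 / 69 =1.28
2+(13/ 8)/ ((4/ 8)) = 21/ 4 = 5.25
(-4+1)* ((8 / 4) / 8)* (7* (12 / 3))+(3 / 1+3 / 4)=-69 / 4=-17.25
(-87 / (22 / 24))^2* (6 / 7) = 6539616 / 847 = 7720.92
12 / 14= 6 / 7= 0.86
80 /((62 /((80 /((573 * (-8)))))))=-400 /17763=-0.02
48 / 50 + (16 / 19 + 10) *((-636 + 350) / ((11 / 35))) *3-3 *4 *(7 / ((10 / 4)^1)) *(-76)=-12846084 / 475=-27044.39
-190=-190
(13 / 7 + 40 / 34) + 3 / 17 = 382 / 119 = 3.21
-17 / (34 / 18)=-9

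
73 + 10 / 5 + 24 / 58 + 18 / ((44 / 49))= 95.46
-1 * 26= -26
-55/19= -2.89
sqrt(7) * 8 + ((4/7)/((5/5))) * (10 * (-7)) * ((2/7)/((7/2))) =-160/49 + 8 * sqrt(7) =17.90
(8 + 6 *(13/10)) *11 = 869/5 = 173.80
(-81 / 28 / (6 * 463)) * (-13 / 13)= 27 / 25928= 0.00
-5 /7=-0.71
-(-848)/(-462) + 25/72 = -8251/5544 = -1.49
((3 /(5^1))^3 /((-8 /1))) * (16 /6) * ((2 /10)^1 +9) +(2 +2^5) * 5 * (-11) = -1169164 /625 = -1870.66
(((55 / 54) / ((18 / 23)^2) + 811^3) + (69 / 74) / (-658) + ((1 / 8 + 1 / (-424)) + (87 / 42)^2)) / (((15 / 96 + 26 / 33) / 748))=422603340195.28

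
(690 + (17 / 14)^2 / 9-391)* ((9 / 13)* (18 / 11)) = 338.91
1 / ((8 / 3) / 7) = 21 / 8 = 2.62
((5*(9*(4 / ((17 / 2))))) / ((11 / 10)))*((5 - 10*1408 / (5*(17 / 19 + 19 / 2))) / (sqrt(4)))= -37811880 / 14773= -2559.53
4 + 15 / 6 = 13 / 2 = 6.50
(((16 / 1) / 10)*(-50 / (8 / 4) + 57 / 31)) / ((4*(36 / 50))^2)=-44875 / 10044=-4.47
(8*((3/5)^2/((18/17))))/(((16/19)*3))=323/300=1.08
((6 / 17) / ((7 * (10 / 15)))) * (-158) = -1422 / 119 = -11.95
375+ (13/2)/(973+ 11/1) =375.01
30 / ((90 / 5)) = 5 / 3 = 1.67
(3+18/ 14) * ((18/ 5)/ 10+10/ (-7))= -1122/ 245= -4.58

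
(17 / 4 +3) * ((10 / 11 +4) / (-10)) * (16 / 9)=-348 / 55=-6.33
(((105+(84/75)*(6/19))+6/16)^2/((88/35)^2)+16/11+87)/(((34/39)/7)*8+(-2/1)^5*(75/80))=-2267305818383697/35416694579200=-64.02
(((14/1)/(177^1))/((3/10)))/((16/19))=665/2124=0.31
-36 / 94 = -18 / 47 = -0.38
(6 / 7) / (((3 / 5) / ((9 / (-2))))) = -45 / 7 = -6.43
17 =17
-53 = -53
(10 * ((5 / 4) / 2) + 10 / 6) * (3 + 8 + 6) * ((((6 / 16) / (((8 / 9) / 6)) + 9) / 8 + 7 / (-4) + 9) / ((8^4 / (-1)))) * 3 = -3593375 / 4194304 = -0.86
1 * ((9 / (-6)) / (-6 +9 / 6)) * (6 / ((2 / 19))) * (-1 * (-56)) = 1064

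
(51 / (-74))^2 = 2601 / 5476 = 0.47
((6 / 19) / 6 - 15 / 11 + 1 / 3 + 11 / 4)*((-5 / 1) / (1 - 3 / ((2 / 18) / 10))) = 22225 / 674652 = 0.03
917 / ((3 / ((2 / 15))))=1834 / 45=40.76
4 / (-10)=-2 / 5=-0.40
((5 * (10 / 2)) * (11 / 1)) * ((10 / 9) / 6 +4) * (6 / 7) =62150 / 63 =986.51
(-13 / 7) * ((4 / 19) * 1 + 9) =-325 / 19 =-17.11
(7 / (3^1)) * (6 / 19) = 14 / 19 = 0.74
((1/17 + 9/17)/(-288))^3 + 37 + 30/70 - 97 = -6117448127339/102690975744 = -59.57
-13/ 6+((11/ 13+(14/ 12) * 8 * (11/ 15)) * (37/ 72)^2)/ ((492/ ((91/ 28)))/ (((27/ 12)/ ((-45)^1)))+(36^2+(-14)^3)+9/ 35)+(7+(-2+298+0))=28581134890723/ 95006685888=300.83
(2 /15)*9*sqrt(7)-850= -850 + 6*sqrt(7) /5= -846.83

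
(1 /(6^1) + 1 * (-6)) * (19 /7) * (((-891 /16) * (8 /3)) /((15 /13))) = 8151 /4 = 2037.75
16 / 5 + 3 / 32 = 3.29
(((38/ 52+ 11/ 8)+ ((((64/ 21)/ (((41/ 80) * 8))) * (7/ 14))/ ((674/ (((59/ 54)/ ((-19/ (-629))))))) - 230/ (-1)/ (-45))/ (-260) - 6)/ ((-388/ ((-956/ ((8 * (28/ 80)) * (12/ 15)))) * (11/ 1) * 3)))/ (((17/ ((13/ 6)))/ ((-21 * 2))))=358388506472515/ 518399992934208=0.69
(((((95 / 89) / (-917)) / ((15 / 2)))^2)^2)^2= 4347792138496 / 12913524067168249733345132694082525465734081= 0.00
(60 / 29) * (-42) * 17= -42840 / 29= -1477.24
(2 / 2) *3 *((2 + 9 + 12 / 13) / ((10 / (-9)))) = -837 / 26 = -32.19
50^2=2500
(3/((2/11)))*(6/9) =11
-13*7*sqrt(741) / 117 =-7*sqrt(741) / 9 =-21.17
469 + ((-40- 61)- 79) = 289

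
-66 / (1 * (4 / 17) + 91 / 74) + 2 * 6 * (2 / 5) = -370908 / 9215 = -40.25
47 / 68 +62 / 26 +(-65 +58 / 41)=-2193109 / 36244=-60.51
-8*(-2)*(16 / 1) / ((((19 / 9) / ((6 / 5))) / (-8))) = -110592 / 95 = -1164.13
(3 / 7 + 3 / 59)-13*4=-21278 / 413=-51.52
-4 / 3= -1.33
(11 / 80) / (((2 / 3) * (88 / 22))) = 33 / 640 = 0.05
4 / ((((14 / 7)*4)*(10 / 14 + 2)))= 7 / 38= 0.18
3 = 3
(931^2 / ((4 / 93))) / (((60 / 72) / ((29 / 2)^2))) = 203375934279 / 40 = 5084398356.98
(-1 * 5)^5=-3125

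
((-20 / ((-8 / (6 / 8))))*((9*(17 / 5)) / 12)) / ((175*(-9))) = -17 / 5600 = -0.00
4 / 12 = 0.33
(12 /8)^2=2.25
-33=-33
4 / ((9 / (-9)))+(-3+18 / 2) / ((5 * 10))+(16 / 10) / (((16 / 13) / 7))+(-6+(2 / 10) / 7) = -263 / 350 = -0.75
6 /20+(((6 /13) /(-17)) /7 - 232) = -3584459 /15470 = -231.70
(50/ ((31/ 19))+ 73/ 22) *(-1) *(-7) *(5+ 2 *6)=2756397/ 682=4041.64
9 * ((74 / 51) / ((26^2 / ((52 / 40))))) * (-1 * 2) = -111 / 2210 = -0.05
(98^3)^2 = 885842380864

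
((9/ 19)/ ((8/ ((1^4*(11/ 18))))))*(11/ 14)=0.03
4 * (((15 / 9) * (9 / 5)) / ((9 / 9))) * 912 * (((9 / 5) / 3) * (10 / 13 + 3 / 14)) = 2938464 / 455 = 6458.16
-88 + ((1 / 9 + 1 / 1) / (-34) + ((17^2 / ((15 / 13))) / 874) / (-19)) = -1118522677 / 12703590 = -88.05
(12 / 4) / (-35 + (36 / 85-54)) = -255 / 7529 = -0.03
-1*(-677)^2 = -458329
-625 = -625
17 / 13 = 1.31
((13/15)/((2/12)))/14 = 13/35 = 0.37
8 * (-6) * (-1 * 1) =48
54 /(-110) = -27 /55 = -0.49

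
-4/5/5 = -4/25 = -0.16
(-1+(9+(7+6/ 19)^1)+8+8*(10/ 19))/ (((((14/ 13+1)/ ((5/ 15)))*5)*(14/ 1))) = 6799/ 107730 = 0.06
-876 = -876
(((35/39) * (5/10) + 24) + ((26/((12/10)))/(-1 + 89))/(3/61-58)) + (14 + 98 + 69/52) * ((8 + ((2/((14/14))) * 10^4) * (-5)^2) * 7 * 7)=6737097418145719/2426424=2776554063.98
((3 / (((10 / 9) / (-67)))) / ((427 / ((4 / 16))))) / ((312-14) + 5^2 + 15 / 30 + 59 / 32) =-7236 / 22227485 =-0.00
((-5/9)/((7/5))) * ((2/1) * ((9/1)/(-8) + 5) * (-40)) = 7750/63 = 123.02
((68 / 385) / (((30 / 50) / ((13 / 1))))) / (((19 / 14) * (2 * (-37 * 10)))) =-442 / 115995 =-0.00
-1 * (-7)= 7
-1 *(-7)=7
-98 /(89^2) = -98 /7921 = -0.01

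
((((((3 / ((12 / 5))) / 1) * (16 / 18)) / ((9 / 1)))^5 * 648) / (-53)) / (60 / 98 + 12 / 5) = -98000000 / 841864722597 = -0.00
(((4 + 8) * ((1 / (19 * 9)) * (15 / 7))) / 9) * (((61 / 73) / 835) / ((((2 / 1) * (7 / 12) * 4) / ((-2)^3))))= -976 / 34049463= -0.00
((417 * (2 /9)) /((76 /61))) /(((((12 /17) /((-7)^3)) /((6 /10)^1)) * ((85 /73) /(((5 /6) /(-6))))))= 212305681 /82080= 2586.57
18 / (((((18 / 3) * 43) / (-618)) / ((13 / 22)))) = -12051 / 473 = -25.48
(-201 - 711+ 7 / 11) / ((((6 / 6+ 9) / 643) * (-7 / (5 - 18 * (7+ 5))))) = -1766391.98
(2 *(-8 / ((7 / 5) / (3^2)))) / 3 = -240 / 7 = -34.29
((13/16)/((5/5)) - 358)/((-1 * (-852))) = -1905/4544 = -0.42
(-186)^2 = 34596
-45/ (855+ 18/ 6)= -15/ 286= -0.05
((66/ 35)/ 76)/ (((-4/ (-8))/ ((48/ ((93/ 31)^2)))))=176/ 665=0.26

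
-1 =-1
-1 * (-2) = 2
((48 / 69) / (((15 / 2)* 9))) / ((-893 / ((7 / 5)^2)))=-1568 / 69319125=-0.00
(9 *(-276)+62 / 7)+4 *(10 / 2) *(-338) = -64646 / 7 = -9235.14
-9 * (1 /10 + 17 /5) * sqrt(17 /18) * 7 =-147 * sqrt(34) /4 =-214.29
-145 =-145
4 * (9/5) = 36/5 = 7.20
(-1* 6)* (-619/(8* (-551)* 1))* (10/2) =-9285/2204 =-4.21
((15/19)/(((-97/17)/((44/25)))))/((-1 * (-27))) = -748/82935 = -0.01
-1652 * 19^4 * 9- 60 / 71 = -137570496648 / 71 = -1937612628.85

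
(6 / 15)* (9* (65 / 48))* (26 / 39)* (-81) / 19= -1053 / 76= -13.86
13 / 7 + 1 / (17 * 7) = 222 / 119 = 1.87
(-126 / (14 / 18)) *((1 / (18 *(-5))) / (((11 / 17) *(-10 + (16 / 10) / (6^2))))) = -1377 / 4928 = -0.28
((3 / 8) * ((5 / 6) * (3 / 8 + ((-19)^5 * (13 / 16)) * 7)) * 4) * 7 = -7886375105 / 64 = -123224611.02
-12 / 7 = -1.71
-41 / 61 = -0.67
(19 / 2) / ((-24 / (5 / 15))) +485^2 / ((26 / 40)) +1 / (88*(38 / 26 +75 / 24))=361884.49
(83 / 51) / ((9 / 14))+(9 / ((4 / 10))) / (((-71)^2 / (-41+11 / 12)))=43549451 / 18510552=2.35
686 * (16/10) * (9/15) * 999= 16447536/25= 657901.44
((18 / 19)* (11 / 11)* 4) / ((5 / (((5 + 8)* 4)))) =3744 / 95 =39.41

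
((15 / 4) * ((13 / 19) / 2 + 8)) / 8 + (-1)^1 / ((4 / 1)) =4451 / 1216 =3.66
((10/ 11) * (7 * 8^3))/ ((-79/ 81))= -2903040/ 869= -3340.67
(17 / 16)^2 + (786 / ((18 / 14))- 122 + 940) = 1098595 / 768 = 1430.46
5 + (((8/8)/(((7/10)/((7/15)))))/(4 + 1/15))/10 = 306/61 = 5.02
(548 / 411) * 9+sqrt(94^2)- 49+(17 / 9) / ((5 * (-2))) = 5113 / 90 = 56.81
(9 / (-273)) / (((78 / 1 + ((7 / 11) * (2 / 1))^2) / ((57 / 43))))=-20691 / 37697842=-0.00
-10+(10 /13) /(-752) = -48885 /4888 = -10.00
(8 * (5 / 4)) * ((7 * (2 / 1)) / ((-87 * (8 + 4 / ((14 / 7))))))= -14 / 87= -0.16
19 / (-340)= -19 / 340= -0.06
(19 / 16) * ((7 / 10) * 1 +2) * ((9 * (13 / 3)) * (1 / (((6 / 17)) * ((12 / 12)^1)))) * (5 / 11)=113373 / 704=161.04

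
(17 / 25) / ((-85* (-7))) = 0.00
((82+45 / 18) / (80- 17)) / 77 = 169 / 9702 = 0.02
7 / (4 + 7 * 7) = 7 / 53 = 0.13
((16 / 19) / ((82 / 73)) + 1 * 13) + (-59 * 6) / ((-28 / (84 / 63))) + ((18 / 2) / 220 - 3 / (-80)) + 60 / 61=9270008397 / 292717040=31.67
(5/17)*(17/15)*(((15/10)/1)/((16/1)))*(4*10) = 5/4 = 1.25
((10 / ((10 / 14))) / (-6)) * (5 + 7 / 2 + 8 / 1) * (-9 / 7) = 99 / 2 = 49.50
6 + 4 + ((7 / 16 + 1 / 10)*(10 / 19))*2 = 803 / 76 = 10.57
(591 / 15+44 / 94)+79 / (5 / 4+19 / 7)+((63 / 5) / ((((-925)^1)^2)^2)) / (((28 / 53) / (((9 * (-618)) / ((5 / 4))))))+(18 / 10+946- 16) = 2558944248934510316 / 2580631845703125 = 991.60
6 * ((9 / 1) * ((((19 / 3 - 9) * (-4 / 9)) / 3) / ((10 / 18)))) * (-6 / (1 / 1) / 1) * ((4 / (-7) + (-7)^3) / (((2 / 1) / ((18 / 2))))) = 2493504 / 7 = 356214.86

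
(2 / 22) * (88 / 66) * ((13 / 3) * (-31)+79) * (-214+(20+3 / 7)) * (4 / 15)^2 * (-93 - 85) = -512480512 / 31185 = -16433.56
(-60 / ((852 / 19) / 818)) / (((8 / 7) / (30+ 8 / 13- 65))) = 121577295 / 3692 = 32929.93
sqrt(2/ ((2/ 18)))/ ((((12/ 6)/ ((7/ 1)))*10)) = 21*sqrt(2)/ 20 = 1.48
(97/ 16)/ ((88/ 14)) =679/ 704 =0.96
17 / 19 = 0.89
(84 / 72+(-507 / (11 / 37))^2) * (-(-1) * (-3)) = -2111401333 / 242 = -8724798.90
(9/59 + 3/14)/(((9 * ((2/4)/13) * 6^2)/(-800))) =-262600/11151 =-23.55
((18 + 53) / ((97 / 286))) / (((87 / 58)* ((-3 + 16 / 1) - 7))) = 20306 / 873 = 23.26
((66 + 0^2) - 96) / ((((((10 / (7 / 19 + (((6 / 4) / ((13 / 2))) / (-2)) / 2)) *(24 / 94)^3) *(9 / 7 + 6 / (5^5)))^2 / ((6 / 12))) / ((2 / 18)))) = -97227701194537361328125 / 27750051859183222652928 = -3.50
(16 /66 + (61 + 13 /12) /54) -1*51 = -353605 /7128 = -49.61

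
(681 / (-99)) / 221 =-0.03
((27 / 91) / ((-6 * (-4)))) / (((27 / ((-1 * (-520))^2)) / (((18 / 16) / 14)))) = 975 / 98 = 9.95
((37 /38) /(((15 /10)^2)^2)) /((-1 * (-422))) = 148 /324729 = 0.00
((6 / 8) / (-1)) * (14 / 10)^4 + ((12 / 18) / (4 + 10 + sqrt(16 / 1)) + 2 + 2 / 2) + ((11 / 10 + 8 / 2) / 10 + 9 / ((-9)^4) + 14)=6682747 / 455625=14.67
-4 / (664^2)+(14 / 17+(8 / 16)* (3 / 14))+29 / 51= 58997039 / 39349968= 1.50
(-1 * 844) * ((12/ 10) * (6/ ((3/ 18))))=-182304/ 5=-36460.80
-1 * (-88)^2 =-7744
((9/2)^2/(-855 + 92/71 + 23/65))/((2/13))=-4859595/31505696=-0.15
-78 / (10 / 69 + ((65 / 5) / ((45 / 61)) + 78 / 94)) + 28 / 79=-137210173 / 35733596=-3.84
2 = 2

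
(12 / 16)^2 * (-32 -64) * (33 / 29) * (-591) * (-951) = -1001557062 / 29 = -34536450.41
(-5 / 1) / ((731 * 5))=-1 / 731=-0.00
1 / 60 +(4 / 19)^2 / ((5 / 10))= 2281 / 21660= 0.11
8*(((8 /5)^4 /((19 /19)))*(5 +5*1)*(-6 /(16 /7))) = -172032 /125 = -1376.26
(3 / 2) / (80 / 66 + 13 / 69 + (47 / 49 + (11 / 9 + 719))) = 334719 / 161241268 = 0.00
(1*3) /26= 3 /26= 0.12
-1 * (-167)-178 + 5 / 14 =-149 / 14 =-10.64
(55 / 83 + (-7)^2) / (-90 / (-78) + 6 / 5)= 29770 / 1411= 21.10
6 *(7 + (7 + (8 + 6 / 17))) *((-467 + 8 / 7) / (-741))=130440 / 1547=84.32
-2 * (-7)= 14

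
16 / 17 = 0.94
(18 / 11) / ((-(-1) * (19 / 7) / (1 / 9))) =14 / 209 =0.07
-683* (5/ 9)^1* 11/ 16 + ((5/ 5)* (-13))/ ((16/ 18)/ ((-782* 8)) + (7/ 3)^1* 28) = -17286125611/ 66213360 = -261.07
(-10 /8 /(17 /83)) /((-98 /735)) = 6225 /136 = 45.77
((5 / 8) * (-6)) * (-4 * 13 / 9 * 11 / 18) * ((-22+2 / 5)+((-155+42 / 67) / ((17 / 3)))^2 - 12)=219078110537 / 23351778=9381.65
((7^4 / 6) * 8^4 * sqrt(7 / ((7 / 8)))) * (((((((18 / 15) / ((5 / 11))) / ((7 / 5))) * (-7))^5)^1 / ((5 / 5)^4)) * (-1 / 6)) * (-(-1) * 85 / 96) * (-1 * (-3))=822494881919.76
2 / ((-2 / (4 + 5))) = -9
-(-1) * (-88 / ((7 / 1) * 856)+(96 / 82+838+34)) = 26813749 / 30709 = 873.16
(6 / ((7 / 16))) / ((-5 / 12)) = -1152 / 35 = -32.91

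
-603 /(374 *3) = -201 /374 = -0.54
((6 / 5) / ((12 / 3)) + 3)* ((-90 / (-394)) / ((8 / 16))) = 1.51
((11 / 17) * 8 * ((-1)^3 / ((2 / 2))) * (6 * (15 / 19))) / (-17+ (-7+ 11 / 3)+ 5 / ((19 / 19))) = 11880 / 7429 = 1.60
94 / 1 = 94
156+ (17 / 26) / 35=141977 / 910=156.02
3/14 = 0.21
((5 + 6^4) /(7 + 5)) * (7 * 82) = 373387 /6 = 62231.17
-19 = -19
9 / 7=1.29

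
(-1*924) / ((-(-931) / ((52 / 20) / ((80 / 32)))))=-3432 / 3325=-1.03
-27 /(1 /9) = -243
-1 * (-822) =822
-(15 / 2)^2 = -225 / 4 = -56.25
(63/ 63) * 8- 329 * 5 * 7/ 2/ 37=-10923/ 74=-147.61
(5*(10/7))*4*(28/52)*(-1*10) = -2000/13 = -153.85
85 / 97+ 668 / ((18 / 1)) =33163 / 873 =37.99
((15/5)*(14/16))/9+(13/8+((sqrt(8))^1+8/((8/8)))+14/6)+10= 2*sqrt(2)+89/4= 25.08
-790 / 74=-395 / 37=-10.68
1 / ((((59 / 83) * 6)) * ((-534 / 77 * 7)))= -913 / 189036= -0.00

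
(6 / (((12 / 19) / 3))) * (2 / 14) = 57 / 14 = 4.07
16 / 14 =8 / 7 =1.14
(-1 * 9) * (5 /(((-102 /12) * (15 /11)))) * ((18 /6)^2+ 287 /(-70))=1617 /85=19.02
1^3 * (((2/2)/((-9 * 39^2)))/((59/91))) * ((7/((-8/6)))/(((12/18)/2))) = 49/27612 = 0.00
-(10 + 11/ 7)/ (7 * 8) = -81/ 392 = -0.21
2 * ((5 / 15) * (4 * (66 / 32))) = 11 / 2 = 5.50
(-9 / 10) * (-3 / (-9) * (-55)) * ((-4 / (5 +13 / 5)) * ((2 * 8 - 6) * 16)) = -26400 / 19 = -1389.47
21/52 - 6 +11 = 281/52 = 5.40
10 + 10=20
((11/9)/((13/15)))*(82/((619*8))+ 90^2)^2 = 22122580475648455/239092464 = 92527301.39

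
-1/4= -0.25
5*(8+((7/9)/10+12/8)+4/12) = 446/9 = 49.56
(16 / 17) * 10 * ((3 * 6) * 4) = 11520 / 17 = 677.65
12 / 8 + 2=7 / 2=3.50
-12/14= -6/7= -0.86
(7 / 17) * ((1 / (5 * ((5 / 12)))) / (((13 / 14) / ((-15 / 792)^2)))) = 49 / 641784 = 0.00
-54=-54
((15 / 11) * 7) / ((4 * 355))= 21 / 3124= 0.01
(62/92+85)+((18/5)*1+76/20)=21407/230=93.07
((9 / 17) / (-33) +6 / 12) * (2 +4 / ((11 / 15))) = 7421 / 2057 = 3.61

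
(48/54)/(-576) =-1/648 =-0.00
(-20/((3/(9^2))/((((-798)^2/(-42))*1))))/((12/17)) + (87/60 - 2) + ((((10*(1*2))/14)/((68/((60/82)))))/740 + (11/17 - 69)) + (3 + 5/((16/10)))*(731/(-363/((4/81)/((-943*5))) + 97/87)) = 126273000890008235127219/10886672392377845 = 11598861.10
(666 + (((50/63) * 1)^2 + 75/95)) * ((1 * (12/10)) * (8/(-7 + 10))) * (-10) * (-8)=12884674816/75411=170859.35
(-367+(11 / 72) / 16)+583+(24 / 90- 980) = -4399049 / 5760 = -763.72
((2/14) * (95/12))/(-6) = -95/504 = -0.19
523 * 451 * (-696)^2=114260655168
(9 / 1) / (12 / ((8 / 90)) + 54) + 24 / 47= 551 / 987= 0.56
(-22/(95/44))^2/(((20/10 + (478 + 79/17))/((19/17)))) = 85184/355775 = 0.24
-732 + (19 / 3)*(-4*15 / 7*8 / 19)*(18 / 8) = -5484 / 7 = -783.43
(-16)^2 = 256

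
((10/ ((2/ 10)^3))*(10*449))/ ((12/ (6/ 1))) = 2806250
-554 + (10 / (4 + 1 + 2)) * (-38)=-4258 / 7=-608.29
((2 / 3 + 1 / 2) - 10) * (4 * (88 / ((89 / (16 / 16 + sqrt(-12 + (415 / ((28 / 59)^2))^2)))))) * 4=-2332 * sqrt(2086905122353) / 13083 - 37312 / 267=-257636.97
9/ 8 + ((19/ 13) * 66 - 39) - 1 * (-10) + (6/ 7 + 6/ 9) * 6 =56587/ 728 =77.73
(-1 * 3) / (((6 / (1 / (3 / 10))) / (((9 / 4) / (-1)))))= 15 / 4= 3.75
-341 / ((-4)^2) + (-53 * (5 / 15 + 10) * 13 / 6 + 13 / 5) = -867833 / 720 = -1205.32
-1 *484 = -484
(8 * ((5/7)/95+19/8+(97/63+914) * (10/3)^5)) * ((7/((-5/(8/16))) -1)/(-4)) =1281010.13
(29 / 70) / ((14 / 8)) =0.24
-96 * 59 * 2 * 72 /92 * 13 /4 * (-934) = 618950592 /23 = 26910895.30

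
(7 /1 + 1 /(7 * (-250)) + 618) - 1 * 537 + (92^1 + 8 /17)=5368983 /29750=180.47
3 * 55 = 165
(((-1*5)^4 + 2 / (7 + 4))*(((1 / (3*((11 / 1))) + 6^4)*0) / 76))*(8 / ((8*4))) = 0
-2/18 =-1/9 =-0.11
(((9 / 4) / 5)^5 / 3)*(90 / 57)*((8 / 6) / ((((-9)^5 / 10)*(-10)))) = 1 / 4560000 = 0.00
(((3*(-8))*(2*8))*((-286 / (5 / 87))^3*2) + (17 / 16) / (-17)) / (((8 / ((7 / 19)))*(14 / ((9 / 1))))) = 1703646829519403931 / 608000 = 2802050706446.39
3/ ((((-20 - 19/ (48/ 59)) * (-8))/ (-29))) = -522/ 2081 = -0.25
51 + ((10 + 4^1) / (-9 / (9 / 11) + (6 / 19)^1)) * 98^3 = -35763817 / 29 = -1233235.07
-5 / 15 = -1 / 3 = -0.33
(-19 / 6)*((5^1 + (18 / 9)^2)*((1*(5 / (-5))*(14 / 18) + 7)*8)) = -4256 / 3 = -1418.67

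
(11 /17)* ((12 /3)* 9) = 396 /17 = 23.29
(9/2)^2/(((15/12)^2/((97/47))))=31428/1175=26.75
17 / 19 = 0.89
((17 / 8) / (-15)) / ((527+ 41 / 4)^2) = -34 / 69273015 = -0.00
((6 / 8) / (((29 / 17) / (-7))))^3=-45499293 / 1560896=-29.15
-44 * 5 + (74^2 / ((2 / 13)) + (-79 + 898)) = 36193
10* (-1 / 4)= -5 / 2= -2.50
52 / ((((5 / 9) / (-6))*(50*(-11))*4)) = 0.26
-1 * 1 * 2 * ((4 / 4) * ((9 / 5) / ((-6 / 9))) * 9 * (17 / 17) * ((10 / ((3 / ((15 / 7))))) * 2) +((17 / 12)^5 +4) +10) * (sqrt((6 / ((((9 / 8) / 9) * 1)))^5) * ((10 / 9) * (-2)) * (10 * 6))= -456269780000 * sqrt(3) / 567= -1393796192.10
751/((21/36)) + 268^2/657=6423652/4599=1396.75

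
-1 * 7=-7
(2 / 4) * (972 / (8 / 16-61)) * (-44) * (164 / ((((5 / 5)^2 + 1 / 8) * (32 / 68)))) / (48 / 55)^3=10542125 / 64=164720.70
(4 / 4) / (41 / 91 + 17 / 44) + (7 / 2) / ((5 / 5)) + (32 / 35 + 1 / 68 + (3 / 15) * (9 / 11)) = 101546441 / 17545836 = 5.79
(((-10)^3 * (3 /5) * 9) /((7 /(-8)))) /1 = 43200 /7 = 6171.43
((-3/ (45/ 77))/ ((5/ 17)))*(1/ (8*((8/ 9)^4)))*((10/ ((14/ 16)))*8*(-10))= 408969/ 128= 3195.07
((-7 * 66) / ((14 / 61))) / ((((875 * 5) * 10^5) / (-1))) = 2013 / 437500000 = 0.00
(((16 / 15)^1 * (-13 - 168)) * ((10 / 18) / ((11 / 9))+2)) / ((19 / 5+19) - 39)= 2896 / 99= 29.25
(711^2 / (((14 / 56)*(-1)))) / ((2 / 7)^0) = -2022084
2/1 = 2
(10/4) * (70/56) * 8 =25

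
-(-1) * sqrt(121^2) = 121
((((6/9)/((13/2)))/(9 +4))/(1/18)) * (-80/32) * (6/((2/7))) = -1260/169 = -7.46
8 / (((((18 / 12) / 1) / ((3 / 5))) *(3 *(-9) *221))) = -16 / 29835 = -0.00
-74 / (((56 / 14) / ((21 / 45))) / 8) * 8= -8288 / 15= -552.53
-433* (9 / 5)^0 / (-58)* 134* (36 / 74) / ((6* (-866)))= -0.09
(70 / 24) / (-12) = -35 / 144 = -0.24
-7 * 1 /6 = -7 /6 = -1.17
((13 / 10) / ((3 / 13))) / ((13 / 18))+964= 4859 / 5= 971.80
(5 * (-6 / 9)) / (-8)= 0.42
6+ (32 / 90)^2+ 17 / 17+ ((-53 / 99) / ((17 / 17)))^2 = 1816376 / 245025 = 7.41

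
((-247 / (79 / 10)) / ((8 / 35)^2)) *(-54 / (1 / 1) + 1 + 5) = 28725.47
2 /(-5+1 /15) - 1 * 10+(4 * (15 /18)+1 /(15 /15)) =-674 /111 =-6.07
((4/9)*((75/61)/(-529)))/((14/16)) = -800/677649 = -0.00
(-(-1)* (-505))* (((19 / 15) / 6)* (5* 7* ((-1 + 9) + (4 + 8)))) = -671650 / 9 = -74627.78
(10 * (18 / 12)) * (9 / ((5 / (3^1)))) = 81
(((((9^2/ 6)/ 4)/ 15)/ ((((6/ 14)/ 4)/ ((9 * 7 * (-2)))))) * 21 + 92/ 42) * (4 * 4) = -9331408/ 105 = -88870.55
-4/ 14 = -2/ 7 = -0.29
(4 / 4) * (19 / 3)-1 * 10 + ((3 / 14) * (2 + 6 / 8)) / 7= -4213 / 1176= -3.58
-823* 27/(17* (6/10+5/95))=-2110995/1054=-2002.84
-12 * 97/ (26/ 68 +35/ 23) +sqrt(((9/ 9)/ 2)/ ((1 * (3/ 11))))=-910248/ 1489 +sqrt(66)/ 6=-609.96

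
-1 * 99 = -99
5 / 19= 0.26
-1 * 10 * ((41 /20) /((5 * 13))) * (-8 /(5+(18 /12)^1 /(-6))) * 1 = 656 /1235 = 0.53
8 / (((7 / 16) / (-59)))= -7552 / 7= -1078.86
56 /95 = 0.59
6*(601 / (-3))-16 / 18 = -10826 / 9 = -1202.89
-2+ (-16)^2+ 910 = 1164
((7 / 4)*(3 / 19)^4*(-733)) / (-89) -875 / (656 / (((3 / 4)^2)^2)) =-804599565651 / 1947817283584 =-0.41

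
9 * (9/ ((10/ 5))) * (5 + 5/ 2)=1215/ 4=303.75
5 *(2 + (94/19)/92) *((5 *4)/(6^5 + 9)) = 17950/680409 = 0.03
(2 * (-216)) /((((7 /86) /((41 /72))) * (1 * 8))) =-5289 /14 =-377.79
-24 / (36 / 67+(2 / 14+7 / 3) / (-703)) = -2967363 / 65998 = -44.96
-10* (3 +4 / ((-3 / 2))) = -10 / 3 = -3.33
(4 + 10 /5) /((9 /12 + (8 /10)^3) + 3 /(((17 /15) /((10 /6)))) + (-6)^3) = -51000 /1787773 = -0.03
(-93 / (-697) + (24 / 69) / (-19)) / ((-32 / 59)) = -2068835 / 9746848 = -0.21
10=10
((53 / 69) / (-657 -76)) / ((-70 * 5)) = 0.00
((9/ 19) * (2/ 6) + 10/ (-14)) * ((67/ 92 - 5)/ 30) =4847/ 61180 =0.08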